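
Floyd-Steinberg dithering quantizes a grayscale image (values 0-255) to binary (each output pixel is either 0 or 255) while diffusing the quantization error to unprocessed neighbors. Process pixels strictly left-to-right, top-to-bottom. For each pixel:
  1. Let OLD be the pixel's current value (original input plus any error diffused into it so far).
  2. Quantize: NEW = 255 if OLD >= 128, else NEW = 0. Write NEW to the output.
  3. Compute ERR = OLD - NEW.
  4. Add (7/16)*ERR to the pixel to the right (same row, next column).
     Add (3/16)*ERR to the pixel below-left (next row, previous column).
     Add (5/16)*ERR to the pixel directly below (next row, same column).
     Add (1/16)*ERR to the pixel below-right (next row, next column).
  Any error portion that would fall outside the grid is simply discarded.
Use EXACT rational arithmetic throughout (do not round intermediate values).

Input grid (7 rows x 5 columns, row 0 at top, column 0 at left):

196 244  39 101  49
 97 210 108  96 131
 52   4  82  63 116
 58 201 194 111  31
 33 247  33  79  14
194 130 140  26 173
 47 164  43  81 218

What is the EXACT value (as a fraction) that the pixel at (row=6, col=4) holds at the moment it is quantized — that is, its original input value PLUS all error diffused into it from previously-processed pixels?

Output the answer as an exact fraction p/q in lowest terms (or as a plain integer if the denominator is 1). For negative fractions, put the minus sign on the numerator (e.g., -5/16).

Answer: 4847810554328238275537/18446744073709551616

Derivation:
(0,0): OLD=196 → NEW=255, ERR=-59
(0,1): OLD=3491/16 → NEW=255, ERR=-589/16
(0,2): OLD=5861/256 → NEW=0, ERR=5861/256
(0,3): OLD=454723/4096 → NEW=0, ERR=454723/4096
(0,4): OLD=6394325/65536 → NEW=0, ERR=6394325/65536
(1,0): OLD=18345/256 → NEW=0, ERR=18345/256
(1,1): OLD=471967/2048 → NEW=255, ERR=-50273/2048
(1,2): OLD=8056331/65536 → NEW=0, ERR=8056331/65536
(1,3): OLD=53529711/262144 → NEW=255, ERR=-13317009/262144
(1,4): OLD=613223533/4194304 → NEW=255, ERR=-456323987/4194304
(2,0): OLD=2286917/32768 → NEW=0, ERR=2286917/32768
(2,1): OLD=57032775/1048576 → NEW=0, ERR=57032775/1048576
(2,2): OLD=2233923733/16777216 → NEW=255, ERR=-2044266347/16777216
(2,3): OLD=-5073340689/268435456 → NEW=0, ERR=-5073340689/268435456
(2,4): OLD=303042528457/4294967296 → NEW=0, ERR=303042528457/4294967296
(3,0): OLD=1510083573/16777216 → NEW=0, ERR=1510083573/16777216
(3,1): OLD=32063418065/134217728 → NEW=255, ERR=-2162102575/134217728
(3,2): OLD=638793279947/4294967296 → NEW=255, ERR=-456423380533/4294967296
(3,3): OLD=551603299923/8589934592 → NEW=0, ERR=551603299923/8589934592
(3,4): OLD=10989909039615/137438953472 → NEW=0, ERR=10989909039615/137438953472
(4,0): OLD=124783995579/2147483648 → NEW=0, ERR=124783995579/2147483648
(4,1): OLD=17392061532987/68719476736 → NEW=255, ERR=-131405034693/68719476736
(4,2): OLD=10981660710869/1099511627776 → NEW=0, ERR=10981660710869/1099511627776
(4,3): OLD=1966593865969979/17592186044416 → NEW=0, ERR=1966593865969979/17592186044416
(4,4): OLD=25870032079334941/281474976710656 → NEW=0, ERR=25870032079334941/281474976710656
(5,0): OLD=232876479977105/1099511627776 → NEW=255, ERR=-47498985105775/1099511627776
(5,1): OLD=1020406637563635/8796093022208 → NEW=0, ERR=1020406637563635/8796093022208
(5,2): OLD=60436864431280779/281474976710656 → NEW=255, ERR=-11339254629936501/281474976710656
(5,3): OLD=68866929639915749/1125899906842624 → NEW=0, ERR=68866929639915749/1125899906842624
(5,4): OLD=4241822098628570951/18014398509481984 → NEW=255, ERR=-351849521289334969/18014398509481984
(6,0): OLD=7775922461160321/140737488355328 → NEW=0, ERR=7775922461160321/140737488355328
(6,1): OLD=964540811278299535/4503599627370496 → NEW=255, ERR=-183877093701176945/4503599627370496
(6,2): OLD=2253047871439312661/72057594037927936 → NEW=0, ERR=2253047871439312661/72057594037927936
(6,3): OLD=124070351017267069479/1152921504606846976 → NEW=0, ERR=124070351017267069479/1152921504606846976
(6,4): OLD=4847810554328238275537/18446744073709551616 → NEW=255, ERR=143890815532302613457/18446744073709551616
Target (6,4): original=218, with diffused error = 4847810554328238275537/18446744073709551616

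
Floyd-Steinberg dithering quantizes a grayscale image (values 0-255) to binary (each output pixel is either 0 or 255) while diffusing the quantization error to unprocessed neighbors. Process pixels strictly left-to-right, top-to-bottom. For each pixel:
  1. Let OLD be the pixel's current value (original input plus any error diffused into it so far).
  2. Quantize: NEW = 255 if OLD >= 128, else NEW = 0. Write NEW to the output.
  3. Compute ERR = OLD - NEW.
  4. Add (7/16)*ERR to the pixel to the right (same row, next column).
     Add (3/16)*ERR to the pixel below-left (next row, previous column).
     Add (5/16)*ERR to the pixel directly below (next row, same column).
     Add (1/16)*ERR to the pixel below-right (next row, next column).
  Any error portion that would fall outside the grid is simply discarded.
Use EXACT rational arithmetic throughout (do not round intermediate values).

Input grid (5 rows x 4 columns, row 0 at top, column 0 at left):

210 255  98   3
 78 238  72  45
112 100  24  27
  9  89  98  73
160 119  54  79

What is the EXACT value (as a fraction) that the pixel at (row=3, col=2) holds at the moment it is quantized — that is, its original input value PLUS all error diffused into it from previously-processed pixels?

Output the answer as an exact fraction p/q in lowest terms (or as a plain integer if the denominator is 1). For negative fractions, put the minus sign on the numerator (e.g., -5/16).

Answer: 922126568947/4294967296

Derivation:
(0,0): OLD=210 → NEW=255, ERR=-45
(0,1): OLD=3765/16 → NEW=255, ERR=-315/16
(0,2): OLD=22883/256 → NEW=0, ERR=22883/256
(0,3): OLD=172469/4096 → NEW=0, ERR=172469/4096
(1,0): OLD=15423/256 → NEW=0, ERR=15423/256
(1,1): OLD=557369/2048 → NEW=255, ERR=35129/2048
(1,2): OLD=7477805/65536 → NEW=0, ERR=7477805/65536
(1,3): OLD=119186123/1048576 → NEW=0, ERR=119186123/1048576
(2,0): OLD=4392323/32768 → NEW=255, ERR=-3963517/32768
(2,1): OLD=81370705/1048576 → NEW=0, ERR=81370705/1048576
(2,2): OLD=243252117/2097152 → NEW=0, ERR=243252117/2097152
(2,3): OLD=4039885473/33554432 → NEW=0, ERR=4039885473/33554432
(3,0): OLD=-239055661/16777216 → NEW=0, ERR=-239055661/16777216
(3,1): OLD=32535752461/268435456 → NEW=0, ERR=32535752461/268435456
(3,2): OLD=922126568947/4294967296 → NEW=255, ERR=-173090091533/4294967296
Target (3,2): original=98, with diffused error = 922126568947/4294967296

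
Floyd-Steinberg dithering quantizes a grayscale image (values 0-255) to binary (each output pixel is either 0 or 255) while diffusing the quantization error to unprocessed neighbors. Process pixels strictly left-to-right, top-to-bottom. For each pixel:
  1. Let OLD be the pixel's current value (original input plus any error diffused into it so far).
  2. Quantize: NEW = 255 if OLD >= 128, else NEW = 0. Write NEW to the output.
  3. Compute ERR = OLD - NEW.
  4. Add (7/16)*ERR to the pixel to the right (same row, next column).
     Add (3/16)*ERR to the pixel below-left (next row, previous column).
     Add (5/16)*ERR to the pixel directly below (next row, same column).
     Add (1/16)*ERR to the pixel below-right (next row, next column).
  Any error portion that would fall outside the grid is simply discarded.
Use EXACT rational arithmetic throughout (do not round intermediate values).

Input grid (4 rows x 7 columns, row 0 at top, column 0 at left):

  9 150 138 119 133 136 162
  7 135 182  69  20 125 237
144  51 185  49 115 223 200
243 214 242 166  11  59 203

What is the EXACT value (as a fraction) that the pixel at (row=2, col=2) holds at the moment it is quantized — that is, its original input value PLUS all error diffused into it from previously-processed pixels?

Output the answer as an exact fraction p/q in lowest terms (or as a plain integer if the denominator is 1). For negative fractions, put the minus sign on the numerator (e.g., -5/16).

Answer: 3637173305/16777216

Derivation:
(0,0): OLD=9 → NEW=0, ERR=9
(0,1): OLD=2463/16 → NEW=255, ERR=-1617/16
(0,2): OLD=24009/256 → NEW=0, ERR=24009/256
(0,3): OLD=655487/4096 → NEW=255, ERR=-388993/4096
(0,4): OLD=5993337/65536 → NEW=0, ERR=5993337/65536
(0,5): OLD=184559695/1048576 → NEW=255, ERR=-82827185/1048576
(0,6): OLD=2138118697/16777216 → NEW=0, ERR=2138118697/16777216
(1,0): OLD=-2339/256 → NEW=0, ERR=-2339/256
(1,1): OLD=240779/2048 → NEW=0, ERR=240779/2048
(1,2): OLD=15638247/65536 → NEW=255, ERR=-1073433/65536
(1,3): OLD=14461147/262144 → NEW=0, ERR=14461147/262144
(1,4): OLD=871859633/16777216 → NEW=0, ERR=871859633/16777216
(1,5): OLD=20489962497/134217728 → NEW=255, ERR=-13735558143/134217728
(1,6): OLD=487727585775/2147483648 → NEW=255, ERR=-59880744465/2147483648
(2,0): OLD=5347369/32768 → NEW=255, ERR=-3008471/32768
(2,1): OLD=46064339/1048576 → NEW=0, ERR=46064339/1048576
(2,2): OLD=3637173305/16777216 → NEW=255, ERR=-641016775/16777216
Target (2,2): original=185, with diffused error = 3637173305/16777216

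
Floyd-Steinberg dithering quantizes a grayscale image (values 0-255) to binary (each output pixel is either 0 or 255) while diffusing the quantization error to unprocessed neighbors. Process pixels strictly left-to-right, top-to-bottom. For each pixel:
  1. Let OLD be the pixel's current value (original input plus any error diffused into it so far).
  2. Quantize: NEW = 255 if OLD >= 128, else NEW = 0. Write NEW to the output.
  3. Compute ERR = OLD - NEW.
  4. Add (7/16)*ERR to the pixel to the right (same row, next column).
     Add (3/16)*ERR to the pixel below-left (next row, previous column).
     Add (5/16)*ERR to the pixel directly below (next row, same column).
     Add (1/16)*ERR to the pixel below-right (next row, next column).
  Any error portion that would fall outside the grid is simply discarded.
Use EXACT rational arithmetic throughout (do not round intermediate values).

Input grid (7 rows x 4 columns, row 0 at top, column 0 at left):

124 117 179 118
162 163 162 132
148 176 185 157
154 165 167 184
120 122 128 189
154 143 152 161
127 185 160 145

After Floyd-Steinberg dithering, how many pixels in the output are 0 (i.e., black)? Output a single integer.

Answer: 11

Derivation:
(0,0): OLD=124 → NEW=0, ERR=124
(0,1): OLD=685/4 → NEW=255, ERR=-335/4
(0,2): OLD=9111/64 → NEW=255, ERR=-7209/64
(0,3): OLD=70369/1024 → NEW=0, ERR=70369/1024
(1,0): OLD=11843/64 → NEW=255, ERR=-4477/64
(1,1): OLD=47541/512 → NEW=0, ERR=47541/512
(1,2): OLD=2868409/16384 → NEW=255, ERR=-1309511/16384
(1,3): OLD=29220447/262144 → NEW=0, ERR=29220447/262144
(2,0): OLD=1175959/8192 → NEW=255, ERR=-913001/8192
(2,1): OLD=35887245/262144 → NEW=255, ERR=-30959475/262144
(2,2): OLD=70808921/524288 → NEW=255, ERR=-62884519/524288
(2,3): OLD=1127119941/8388608 → NEW=255, ERR=-1011975099/8388608
(3,0): OLD=406964231/4194304 → NEW=0, ERR=406964231/4194304
(3,1): OLD=9468269209/67108864 → NEW=255, ERR=-7644491111/67108864
(3,2): OLD=53344326695/1073741824 → NEW=0, ERR=53344326695/1073741824
(3,3): OLD=2758054658449/17179869184 → NEW=255, ERR=-1622811983471/17179869184
(4,0): OLD=138472684027/1073741824 → NEW=255, ERR=-135331481093/1073741824
(4,1): OLD=400640103569/8589934592 → NEW=0, ERR=400640103569/8589934592
(4,2): OLD=38235453999569/274877906944 → NEW=255, ERR=-31858412271151/274877906944
(4,3): OLD=492053093656839/4398046511104 → NEW=0, ERR=492053093656839/4398046511104
(5,0): OLD=16954259901675/137438953472 → NEW=0, ERR=16954259901675/137438953472
(5,1): OLD=800162610309101/4398046511104 → NEW=255, ERR=-321339250022419/4398046511104
(5,2): OLD=236852762411055/2199023255552 → NEW=0, ERR=236852762411055/2199023255552
(5,3): OLD=16595837358304453/70368744177664 → NEW=255, ERR=-1348192406999867/70368744177664
(6,0): OLD=10685494344764071/70368744177664 → NEW=255, ERR=-7258535420540249/70368744177664
(6,1): OLD=163193041081429057/1125899906842624 → NEW=255, ERR=-123911435163440063/1125899906842624
(6,2): OLD=2474290703603604919/18014398509481984 → NEW=255, ERR=-2119380916314301001/18014398509481984
(6,3): OLD=27172349676509628673/288230376151711744 → NEW=0, ERR=27172349676509628673/288230376151711744
Output grid:
  Row 0: .##.  (2 black, running=2)
  Row 1: #.#.  (2 black, running=4)
  Row 2: ####  (0 black, running=4)
  Row 3: .#.#  (2 black, running=6)
  Row 4: #.#.  (2 black, running=8)
  Row 5: .#.#  (2 black, running=10)
  Row 6: ###.  (1 black, running=11)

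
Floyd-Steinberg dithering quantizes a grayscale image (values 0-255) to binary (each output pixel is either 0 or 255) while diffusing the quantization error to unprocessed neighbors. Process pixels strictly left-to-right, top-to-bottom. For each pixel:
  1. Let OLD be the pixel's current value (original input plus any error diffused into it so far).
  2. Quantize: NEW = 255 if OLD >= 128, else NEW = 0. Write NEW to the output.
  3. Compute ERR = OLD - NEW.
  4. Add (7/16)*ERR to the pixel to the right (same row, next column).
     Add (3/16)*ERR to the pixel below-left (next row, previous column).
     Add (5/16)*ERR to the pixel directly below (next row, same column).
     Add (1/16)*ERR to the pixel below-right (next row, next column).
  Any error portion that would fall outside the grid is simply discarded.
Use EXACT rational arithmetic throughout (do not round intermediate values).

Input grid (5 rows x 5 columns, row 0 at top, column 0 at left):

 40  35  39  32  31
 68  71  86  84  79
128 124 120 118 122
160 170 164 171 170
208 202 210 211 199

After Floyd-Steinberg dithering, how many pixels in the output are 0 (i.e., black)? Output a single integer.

(0,0): OLD=40 → NEW=0, ERR=40
(0,1): OLD=105/2 → NEW=0, ERR=105/2
(0,2): OLD=1983/32 → NEW=0, ERR=1983/32
(0,3): OLD=30265/512 → NEW=0, ERR=30265/512
(0,4): OLD=465807/8192 → NEW=0, ERR=465807/8192
(1,0): OLD=2891/32 → NEW=0, ERR=2891/32
(1,1): OLD=36109/256 → NEW=255, ERR=-29171/256
(1,2): OLD=572433/8192 → NEW=0, ERR=572433/8192
(1,3): OLD=4835837/32768 → NEW=255, ERR=-3520003/32768
(1,4): OLD=28031831/524288 → NEW=0, ERR=28031831/524288
(2,0): OLD=552415/4096 → NEW=255, ERR=-492065/4096
(2,1): OLD=7154053/131072 → NEW=0, ERR=7154053/131072
(2,2): OLD=290355663/2097152 → NEW=255, ERR=-244418097/2097152
(2,3): OLD=1605020157/33554432 → NEW=0, ERR=1605020157/33554432
(2,4): OLD=82099095211/536870912 → NEW=255, ERR=-54802987349/536870912
(3,0): OLD=278276079/2097152 → NEW=255, ERR=-256497681/2097152
(3,1): OLD=1747951171/16777216 → NEW=0, ERR=1747951171/16777216
(3,2): OLD=99611196241/536870912 → NEW=255, ERR=-37290886319/536870912
(3,3): OLD=138658028585/1073741824 → NEW=255, ERR=-135146136535/1073741824
(3,4): OLD=1477885577069/17179869184 → NEW=0, ERR=1477885577069/17179869184
(4,0): OLD=50818521121/268435456 → NEW=255, ERR=-17632520159/268435456
(4,1): OLD=1590447627425/8589934592 → NEW=255, ERR=-599985693535/8589934592
(4,2): OLD=19330453191567/137438953472 → NEW=255, ERR=-15716479943793/137438953472
(4,3): OLD=293407806884513/2199023255552 → NEW=255, ERR=-267343123281247/2199023255552
(4,4): OLD=5799355664409319/35184372088832 → NEW=255, ERR=-3172659218242841/35184372088832
Output grid:
  Row 0: .....  (5 black, running=5)
  Row 1: .#.#.  (3 black, running=8)
  Row 2: #.#.#  (2 black, running=10)
  Row 3: #.##.  (2 black, running=12)
  Row 4: #####  (0 black, running=12)

Answer: 12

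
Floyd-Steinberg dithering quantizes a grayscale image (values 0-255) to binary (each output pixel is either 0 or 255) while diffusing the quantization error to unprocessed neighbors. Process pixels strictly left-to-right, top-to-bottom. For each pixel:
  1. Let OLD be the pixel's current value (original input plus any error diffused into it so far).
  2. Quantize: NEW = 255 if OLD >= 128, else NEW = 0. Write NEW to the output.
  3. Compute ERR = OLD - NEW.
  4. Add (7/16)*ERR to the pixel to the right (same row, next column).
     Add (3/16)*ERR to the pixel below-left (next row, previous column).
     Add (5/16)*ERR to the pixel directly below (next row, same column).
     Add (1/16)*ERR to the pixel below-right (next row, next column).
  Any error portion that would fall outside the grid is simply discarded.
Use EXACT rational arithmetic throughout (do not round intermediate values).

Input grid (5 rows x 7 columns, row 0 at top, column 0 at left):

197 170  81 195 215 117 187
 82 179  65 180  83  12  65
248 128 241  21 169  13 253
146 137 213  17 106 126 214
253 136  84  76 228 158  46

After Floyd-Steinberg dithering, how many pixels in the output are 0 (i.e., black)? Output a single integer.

(0,0): OLD=197 → NEW=255, ERR=-58
(0,1): OLD=1157/8 → NEW=255, ERR=-883/8
(0,2): OLD=4187/128 → NEW=0, ERR=4187/128
(0,3): OLD=428669/2048 → NEW=255, ERR=-93571/2048
(0,4): OLD=6390123/32768 → NEW=255, ERR=-1965717/32768
(0,5): OLD=47581677/524288 → NEW=0, ERR=47581677/524288
(0,6): OLD=1901741435/8388608 → NEW=255, ERR=-237353605/8388608
(1,0): OLD=5527/128 → NEW=0, ERR=5527/128
(1,1): OLD=169889/1024 → NEW=255, ERR=-91231/1024
(1,2): OLD=680885/32768 → NEW=0, ERR=680885/32768
(1,3): OLD=21706769/131072 → NEW=255, ERR=-11716591/131072
(1,4): OLD=329723411/8388608 → NEW=0, ERR=329723411/8388608
(1,5): OLD=3254963203/67108864 → NEW=0, ERR=3254963203/67108864
(1,6): OLD=89174271437/1073741824 → NEW=0, ERR=89174271437/1073741824
(2,0): OLD=4010619/16384 → NEW=255, ERR=-167301/16384
(2,1): OLD=53627257/524288 → NEW=0, ERR=53627257/524288
(2,2): OLD=2264206763/8388608 → NEW=255, ERR=125111723/8388608
(2,3): OLD=554261011/67108864 → NEW=0, ERR=554261011/67108864
(2,4): OLD=101148563395/536870912 → NEW=255, ERR=-35753519165/536870912
(2,5): OLD=292913498241/17179869184 → NEW=0, ERR=292913498241/17179869184
(2,6): OLD=79561717239447/274877906944 → NEW=255, ERR=9467850968727/274877906944
(3,0): OLD=1358850379/8388608 → NEW=255, ERR=-780244661/8388608
(3,1): OLD=8752986863/67108864 → NEW=255, ERR=-8359773457/67108864
(3,2): OLD=91860067581/536870912 → NEW=255, ERR=-45042014979/536870912
(3,3): OLD=-61587045893/2147483648 → NEW=0, ERR=-61587045893/2147483648
(3,4): OLD=20988251813195/274877906944 → NEW=0, ERR=20988251813195/274877906944
(3,5): OLD=367301227022225/2199023255552 → NEW=255, ERR=-193449703143535/2199023255552
(3,6): OLD=6591514671529231/35184372088832 → NEW=255, ERR=-2380500211122929/35184372088832
(4,0): OLD=215367574661/1073741824 → NEW=255, ERR=-58436590459/1073741824
(4,1): OLD=888500792769/17179869184 → NEW=0, ERR=888500792769/17179869184
(4,2): OLD=18484336229615/274877906944 → NEW=0, ERR=18484336229615/274877906944
(4,3): OLD=232064711425013/2199023255552 → NEW=0, ERR=232064711425013/2199023255552
(4,4): OLD=4921302822165775/17592186044416 → NEW=255, ERR=435295380839695/17592186044416
(4,5): OLD=75109247319560399/562949953421312 → NEW=255, ERR=-68442990802874161/562949953421312
(4,6): OLD=-304732910796612775/9007199254740992 → NEW=0, ERR=-304732910796612775/9007199254740992
Output grid:
  Row 0: ##.##.#  (2 black, running=2)
  Row 1: .#.#...  (5 black, running=7)
  Row 2: #.#.#.#  (3 black, running=10)
  Row 3: ###..##  (2 black, running=12)
  Row 4: #...##.  (4 black, running=16)

Answer: 16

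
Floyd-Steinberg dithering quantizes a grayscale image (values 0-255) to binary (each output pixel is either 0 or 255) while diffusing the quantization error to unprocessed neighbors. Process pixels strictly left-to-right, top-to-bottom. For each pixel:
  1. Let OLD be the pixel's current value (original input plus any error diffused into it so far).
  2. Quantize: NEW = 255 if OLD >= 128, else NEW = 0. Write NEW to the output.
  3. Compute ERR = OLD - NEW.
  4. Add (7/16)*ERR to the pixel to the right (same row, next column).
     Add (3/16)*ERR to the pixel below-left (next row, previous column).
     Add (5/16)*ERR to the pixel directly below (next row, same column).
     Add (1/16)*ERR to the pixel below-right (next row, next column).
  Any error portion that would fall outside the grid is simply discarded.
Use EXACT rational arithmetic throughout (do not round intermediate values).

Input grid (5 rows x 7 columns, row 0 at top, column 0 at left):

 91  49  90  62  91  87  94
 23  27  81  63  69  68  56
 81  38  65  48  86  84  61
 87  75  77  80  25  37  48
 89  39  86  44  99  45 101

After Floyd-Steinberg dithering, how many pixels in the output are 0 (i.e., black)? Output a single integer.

Answer: 26

Derivation:
(0,0): OLD=91 → NEW=0, ERR=91
(0,1): OLD=1421/16 → NEW=0, ERR=1421/16
(0,2): OLD=32987/256 → NEW=255, ERR=-32293/256
(0,3): OLD=27901/4096 → NEW=0, ERR=27901/4096
(0,4): OLD=6159083/65536 → NEW=0, ERR=6159083/65536
(0,5): OLD=134339693/1048576 → NEW=255, ERR=-133047187/1048576
(0,6): OLD=645727995/16777216 → NEW=0, ERR=645727995/16777216
(1,0): OLD=17431/256 → NEW=0, ERR=17431/256
(1,1): OLD=136353/2048 → NEW=0, ERR=136353/2048
(1,2): OLD=5081397/65536 → NEW=0, ERR=5081397/65536
(1,3): OLD=28518097/262144 → NEW=0, ERR=28518097/262144
(1,4): OLD=2056862355/16777216 → NEW=0, ERR=2056862355/16777216
(1,5): OLD=12760890883/134217728 → NEW=0, ERR=12760890883/134217728
(1,6): OLD=218384400333/2147483648 → NEW=0, ERR=218384400333/2147483648
(2,0): OLD=3760507/32768 → NEW=0, ERR=3760507/32768
(2,1): OLD=134015993/1048576 → NEW=0, ERR=134015993/1048576
(2,2): OLD=2847172651/16777216 → NEW=255, ERR=-1431017429/16777216
(2,3): OLD=9732497811/134217728 → NEW=0, ERR=9732497811/134217728
(2,4): OLD=193984755459/1073741824 → NEW=255, ERR=-79819409661/1073741824
(2,5): OLD=3708049140737/34359738368 → NEW=0, ERR=3708049140737/34359738368
(2,6): OLD=80228988725015/549755813888 → NEW=255, ERR=-59958743816425/549755813888
(3,0): OLD=2463346891/16777216 → NEW=255, ERR=-1814843189/16777216
(3,1): OLD=7891181807/134217728 → NEW=0, ERR=7891181807/134217728
(3,2): OLD=104852678461/1073741824 → NEW=0, ERR=104852678461/1073741824
(3,3): OLD=541653712987/4294967296 → NEW=0, ERR=541653712987/4294967296
(3,4): OLD=44921064590539/549755813888 → NEW=0, ERR=44921064590539/549755813888
(3,5): OLD=357901528009361/4398046511104 → NEW=0, ERR=357901528009361/4398046511104
(3,6): OLD=3959290953950735/70368744177664 → NEW=0, ERR=3959290953950735/70368744177664
(4,0): OLD=142205862533/2147483648 → NEW=0, ERR=142205862533/2147483648
(4,1): OLD=3363581521217/34359738368 → NEW=0, ERR=3363581521217/34359738368
(4,2): OLD=102620330850927/549755813888 → NEW=255, ERR=-37567401690513/549755813888
(4,3): OLD=329581211299445/4398046511104 → NEW=0, ERR=329581211299445/4398046511104
(4,4): OLD=6349387361216591/35184372088832 → NEW=255, ERR=-2622627521435569/35184372088832
(4,5): OLD=60208601878010191/1125899906842624 → NEW=0, ERR=60208601878010191/1125899906842624
(4,6): OLD=2649280530090206937/18014398509481984 → NEW=255, ERR=-1944391089827698983/18014398509481984
Output grid:
  Row 0: ..#..#.  (5 black, running=5)
  Row 1: .......  (7 black, running=12)
  Row 2: ..#.#.#  (4 black, running=16)
  Row 3: #......  (6 black, running=22)
  Row 4: ..#.#.#  (4 black, running=26)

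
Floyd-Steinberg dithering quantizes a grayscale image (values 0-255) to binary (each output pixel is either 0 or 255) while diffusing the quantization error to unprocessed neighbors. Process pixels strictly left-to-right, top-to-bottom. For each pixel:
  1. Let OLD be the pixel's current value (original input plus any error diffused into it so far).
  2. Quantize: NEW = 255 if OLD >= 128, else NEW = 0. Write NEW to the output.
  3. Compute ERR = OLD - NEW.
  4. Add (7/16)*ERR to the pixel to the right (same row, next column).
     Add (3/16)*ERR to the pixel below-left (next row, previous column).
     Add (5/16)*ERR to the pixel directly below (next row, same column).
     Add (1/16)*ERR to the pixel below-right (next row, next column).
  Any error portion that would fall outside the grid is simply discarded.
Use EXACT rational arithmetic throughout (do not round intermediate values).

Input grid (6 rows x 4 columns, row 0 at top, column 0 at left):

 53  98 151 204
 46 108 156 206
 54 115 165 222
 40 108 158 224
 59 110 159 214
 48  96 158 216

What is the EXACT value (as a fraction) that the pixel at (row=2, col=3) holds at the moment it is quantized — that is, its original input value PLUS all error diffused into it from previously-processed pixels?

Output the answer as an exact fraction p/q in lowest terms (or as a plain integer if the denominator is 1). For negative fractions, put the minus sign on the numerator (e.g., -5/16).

(0,0): OLD=53 → NEW=0, ERR=53
(0,1): OLD=1939/16 → NEW=0, ERR=1939/16
(0,2): OLD=52229/256 → NEW=255, ERR=-13051/256
(0,3): OLD=744227/4096 → NEW=255, ERR=-300253/4096
(1,0): OLD=21833/256 → NEW=0, ERR=21833/256
(1,1): OLD=362367/2048 → NEW=255, ERR=-159873/2048
(1,2): OLD=6536939/65536 → NEW=0, ERR=6536939/65536
(1,3): OLD=234403933/1048576 → NEW=255, ERR=-32982947/1048576
(2,0): OLD=2163173/32768 → NEW=0, ERR=2163173/32768
(2,1): OLD=150491047/1048576 → NEW=255, ERR=-116895833/1048576
(2,2): OLD=286515139/2097152 → NEW=255, ERR=-248258621/2097152
(2,3): OLD=5590626135/33554432 → NEW=255, ERR=-2965754025/33554432
Target (2,3): original=222, with diffused error = 5590626135/33554432

Answer: 5590626135/33554432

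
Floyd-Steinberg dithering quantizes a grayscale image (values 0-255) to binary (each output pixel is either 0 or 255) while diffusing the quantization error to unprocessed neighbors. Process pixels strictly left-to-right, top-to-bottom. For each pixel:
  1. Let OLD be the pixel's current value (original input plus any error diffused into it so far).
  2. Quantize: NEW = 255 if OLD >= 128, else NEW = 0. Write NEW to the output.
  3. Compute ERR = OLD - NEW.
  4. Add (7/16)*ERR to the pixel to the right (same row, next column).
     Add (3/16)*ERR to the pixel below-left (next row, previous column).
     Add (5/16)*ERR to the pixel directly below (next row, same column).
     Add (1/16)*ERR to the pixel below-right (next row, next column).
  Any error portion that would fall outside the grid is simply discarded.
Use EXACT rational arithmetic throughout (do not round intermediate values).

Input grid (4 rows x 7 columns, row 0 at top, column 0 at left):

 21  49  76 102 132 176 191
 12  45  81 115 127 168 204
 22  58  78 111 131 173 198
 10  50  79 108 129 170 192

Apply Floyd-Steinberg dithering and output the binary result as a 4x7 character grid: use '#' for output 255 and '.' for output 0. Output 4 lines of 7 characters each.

(0,0): OLD=21 → NEW=0, ERR=21
(0,1): OLD=931/16 → NEW=0, ERR=931/16
(0,2): OLD=25973/256 → NEW=0, ERR=25973/256
(0,3): OLD=599603/4096 → NEW=255, ERR=-444877/4096
(0,4): OLD=5536613/65536 → NEW=0, ERR=5536613/65536
(0,5): OLD=223305667/1048576 → NEW=255, ERR=-44081213/1048576
(0,6): OLD=2895879765/16777216 → NEW=255, ERR=-1382310315/16777216
(1,0): OLD=7545/256 → NEW=0, ERR=7545/256
(1,1): OLD=197455/2048 → NEW=0, ERR=197455/2048
(1,2): OLD=9054331/65536 → NEW=255, ERR=-7657349/65536
(1,3): OLD=13663391/262144 → NEW=0, ERR=13663391/262144
(1,4): OLD=2710078269/16777216 → NEW=255, ERR=-1568111811/16777216
(1,5): OLD=13932159437/134217728 → NEW=0, ERR=13932159437/134217728
(1,6): OLD=474676972387/2147483648 → NEW=255, ERR=-72931357853/2147483648
(2,0): OLD=1615061/32768 → NEW=0, ERR=1615061/32768
(2,1): OLD=93980535/1048576 → NEW=0, ERR=93980535/1048576
(2,2): OLD=1618956325/16777216 → NEW=0, ERR=1618956325/16777216
(2,3): OLD=19418349117/134217728 → NEW=255, ERR=-14807171523/134217728
(2,4): OLD=81868909645/1073741824 → NEW=0, ERR=81868909645/1073741824
(2,5): OLD=7785459842287/34359738368 → NEW=255, ERR=-976273441553/34359738368
(2,6): OLD=99749861246585/549755813888 → NEW=255, ERR=-40437871294855/549755813888
(3,0): OLD=708123525/16777216 → NEW=0, ERR=708123525/16777216
(3,1): OLD=15790430241/134217728 → NEW=0, ERR=15790430241/134217728
(3,2): OLD=156275233395/1073741824 → NEW=255, ERR=-117528931725/1073741824
(3,3): OLD=197414105653/4294967296 → NEW=0, ERR=197414105653/4294967296
(3,4): OLD=88353259216773/549755813888 → NEW=255, ERR=-51834473324667/549755813888
(3,5): OLD=487497946516063/4398046511104 → NEW=0, ERR=487497946516063/4398046511104
(3,6): OLD=15180806655410945/70368744177664 → NEW=255, ERR=-2763223109893375/70368744177664
Row 0: ...#.##
Row 1: ..#.#.#
Row 2: ...#.##
Row 3: ..#.#.#

Answer: ...#.##
..#.#.#
...#.##
..#.#.#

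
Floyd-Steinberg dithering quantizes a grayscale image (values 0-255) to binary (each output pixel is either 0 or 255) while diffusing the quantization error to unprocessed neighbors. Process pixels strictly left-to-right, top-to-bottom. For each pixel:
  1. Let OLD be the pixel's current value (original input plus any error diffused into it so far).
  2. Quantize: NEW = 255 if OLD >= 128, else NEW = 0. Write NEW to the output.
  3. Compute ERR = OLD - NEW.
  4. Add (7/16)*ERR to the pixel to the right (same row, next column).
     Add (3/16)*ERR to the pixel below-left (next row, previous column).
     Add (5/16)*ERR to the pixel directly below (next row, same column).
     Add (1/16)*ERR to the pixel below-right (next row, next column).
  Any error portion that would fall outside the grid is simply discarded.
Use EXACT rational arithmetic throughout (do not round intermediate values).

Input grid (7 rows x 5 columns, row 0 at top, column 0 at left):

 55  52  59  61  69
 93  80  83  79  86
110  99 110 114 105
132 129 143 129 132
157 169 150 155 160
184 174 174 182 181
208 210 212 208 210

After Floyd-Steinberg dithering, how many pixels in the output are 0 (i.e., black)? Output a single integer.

(0,0): OLD=55 → NEW=0, ERR=55
(0,1): OLD=1217/16 → NEW=0, ERR=1217/16
(0,2): OLD=23623/256 → NEW=0, ERR=23623/256
(0,3): OLD=415217/4096 → NEW=0, ERR=415217/4096
(0,4): OLD=7428503/65536 → NEW=0, ERR=7428503/65536
(1,0): OLD=31859/256 → NEW=0, ERR=31859/256
(1,1): OLD=366501/2048 → NEW=255, ERR=-155739/2048
(1,2): OLD=6706185/65536 → NEW=0, ERR=6706185/65536
(1,3): OLD=47832789/262144 → NEW=255, ERR=-19013931/262144
(1,4): OLD=402756575/4194304 → NEW=0, ERR=402756575/4194304
(2,0): OLD=4411623/32768 → NEW=255, ERR=-3944217/32768
(2,1): OLD=51946205/1048576 → NEW=0, ERR=51946205/1048576
(2,2): OLD=2437706455/16777216 → NEW=255, ERR=-1840483625/16777216
(2,3): OLD=18183660949/268435456 → NEW=0, ERR=18183660949/268435456
(2,4): OLD=687669031379/4294967296 → NEW=255, ERR=-407547629101/4294967296
(3,0): OLD=1739356407/16777216 → NEW=0, ERR=1739356407/16777216
(3,1): OLD=21709237547/134217728 → NEW=255, ERR=-12516283093/134217728
(3,2): OLD=359562881353/4294967296 → NEW=0, ERR=359562881353/4294967296
(3,3): OLD=1392829856129/8589934592 → NEW=255, ERR=-797603464831/8589934592
(3,4): OLD=9065118463845/137438953472 → NEW=0, ERR=9065118463845/137438953472
(4,0): OLD=369180339737/2147483648 → NEW=255, ERR=-178427990503/2147483648
(4,1): OLD=8636958290713/68719476736 → NEW=0, ERR=8636958290713/68719476736
(4,2): OLD=228599662610071/1099511627776 → NEW=255, ERR=-51775802472809/1099511627776
(4,3): OLD=2163502942841625/17592186044416 → NEW=0, ERR=2163502942841625/17592186044416
(4,4): OLD=64348700794483247/281474976710656 → NEW=255, ERR=-7427418266734033/281474976710656
(5,0): OLD=199672535902443/1099511627776 → NEW=255, ERR=-80702929180437/1099511627776
(5,1): OLD=1470196996083201/8796093022208 → NEW=255, ERR=-772806724579839/8796093022208
(5,2): OLD=42716857756659081/281474976710656 → NEW=255, ERR=-29059261304558199/281474976710656
(5,3): OLD=188445919560902919/1125899906842624 → NEW=255, ERR=-98658556683966201/1125899906842624
(5,4): OLD=2559912056435659037/18014398509481984 → NEW=255, ERR=-2033759563482246883/18014398509481984
(6,0): OLD=23726860236951227/140737488355328 → NEW=255, ERR=-12161199293657413/140737488355328
(6,1): OLD=544012321919959669/4503599627370496 → NEW=0, ERR=544012321919959669/4503599627370496
(6,2): OLD=15179975561923312215/72057594037927936 → NEW=255, ERR=-3194710917748311465/72057594037927936
(6,3): OLD=154029672739362944893/1152921504606846976 → NEW=255, ERR=-139965310935383033987/1152921504606846976
(6,4): OLD=2142229656572624209067/18446744073709551616 → NEW=0, ERR=2142229656572624209067/18446744073709551616
Output grid:
  Row 0: .....  (5 black, running=5)
  Row 1: .#.#.  (3 black, running=8)
  Row 2: #.#.#  (2 black, running=10)
  Row 3: .#.#.  (3 black, running=13)
  Row 4: #.#.#  (2 black, running=15)
  Row 5: #####  (0 black, running=15)
  Row 6: #.##.  (2 black, running=17)

Answer: 17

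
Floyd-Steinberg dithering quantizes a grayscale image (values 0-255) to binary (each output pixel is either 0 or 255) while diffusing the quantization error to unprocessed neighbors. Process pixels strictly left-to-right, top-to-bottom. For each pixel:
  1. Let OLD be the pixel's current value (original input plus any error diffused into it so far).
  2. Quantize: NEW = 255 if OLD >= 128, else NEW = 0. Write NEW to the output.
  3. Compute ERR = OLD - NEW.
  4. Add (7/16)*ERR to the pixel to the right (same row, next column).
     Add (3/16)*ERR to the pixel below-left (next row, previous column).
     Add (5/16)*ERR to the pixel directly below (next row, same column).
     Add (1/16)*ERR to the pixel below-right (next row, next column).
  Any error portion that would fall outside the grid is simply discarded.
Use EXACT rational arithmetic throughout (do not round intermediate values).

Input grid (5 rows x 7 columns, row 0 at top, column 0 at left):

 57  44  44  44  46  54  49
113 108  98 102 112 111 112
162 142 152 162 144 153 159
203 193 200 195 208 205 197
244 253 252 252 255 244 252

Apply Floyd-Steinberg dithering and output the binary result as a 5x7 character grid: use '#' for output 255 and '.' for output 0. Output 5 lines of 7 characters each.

(0,0): OLD=57 → NEW=0, ERR=57
(0,1): OLD=1103/16 → NEW=0, ERR=1103/16
(0,2): OLD=18985/256 → NEW=0, ERR=18985/256
(0,3): OLD=313119/4096 → NEW=0, ERR=313119/4096
(0,4): OLD=5206489/65536 → NEW=0, ERR=5206489/65536
(0,5): OLD=93068527/1048576 → NEW=0, ERR=93068527/1048576
(0,6): OLD=1473563273/16777216 → NEW=0, ERR=1473563273/16777216
(1,0): OLD=36797/256 → NEW=255, ERR=-28483/256
(1,1): OLD=201387/2048 → NEW=0, ERR=201387/2048
(1,2): OLD=11982471/65536 → NEW=255, ERR=-4729209/65536
(1,3): OLD=29844859/262144 → NEW=0, ERR=29844859/262144
(1,4): OLD=3490587409/16777216 → NEW=255, ERR=-787602671/16777216
(1,5): OLD=18741075041/134217728 → NEW=255, ERR=-15484445599/134217728
(1,6): OLD=202982351759/2147483648 → NEW=0, ERR=202982351759/2147483648
(2,0): OLD=4773257/32768 → NEW=255, ERR=-3582583/32768
(2,1): OLD=109484275/1048576 → NEW=0, ERR=109484275/1048576
(2,2): OLD=3399438489/16777216 → NEW=255, ERR=-878751591/16777216
(2,3): OLD=21656076049/134217728 → NEW=255, ERR=-12569444591/134217728
(2,4): OLD=79287328673/1073741824 → NEW=0, ERR=79287328673/1073741824
(2,5): OLD=5636440837195/34359738368 → NEW=255, ERR=-3125292446645/34359738368
(2,6): OLD=77808697349053/549755813888 → NEW=255, ERR=-62379035192387/549755813888
(3,0): OLD=3161014393/16777216 → NEW=255, ERR=-1117175687/16777216
(3,1): OLD=24138008965/134217728 → NEW=255, ERR=-10087511675/134217728
(3,2): OLD=150019868831/1073741824 → NEW=255, ERR=-123784296289/1073741824
(3,3): OLD=540607129353/4294967296 → NEW=0, ERR=540607129353/4294967296
(3,4): OLD=144715525964921/549755813888 → NEW=255, ERR=4527793423481/549755813888
(3,5): OLD=719164117244411/4398046511104 → NEW=255, ERR=-402337743087109/4398046511104
(3,6): OLD=8151079560524005/70368744177664 → NEW=0, ERR=8151079560524005/70368744177664
(4,0): OLD=449036447607/2147483648 → NEW=255, ERR=-98571882633/2147483648
(4,1): OLD=6310305429003/34359738368 → NEW=255, ERR=-2451427854837/34359738368
(4,2): OLD=111965150825349/549755813888 → NEW=255, ERR=-28222581716091/549755813888
(4,3): OLD=1157625876470087/4398046511104 → NEW=255, ERR=36124016138567/4398046511104
(4,4): OLD=8862289043204837/35184372088832 → NEW=255, ERR=-109725839447323/35184372088832
(4,5): OLD=266029192310146597/1125899906842624 → NEW=255, ERR=-21075283934722523/1125899906842624
(4,6): OLD=4941189339458022803/18014398509481984 → NEW=255, ERR=347517719540116883/18014398509481984
Row 0: .......
Row 1: #.#.##.
Row 2: #.##.##
Row 3: ###.##.
Row 4: #######

Answer: .......
#.#.##.
#.##.##
###.##.
#######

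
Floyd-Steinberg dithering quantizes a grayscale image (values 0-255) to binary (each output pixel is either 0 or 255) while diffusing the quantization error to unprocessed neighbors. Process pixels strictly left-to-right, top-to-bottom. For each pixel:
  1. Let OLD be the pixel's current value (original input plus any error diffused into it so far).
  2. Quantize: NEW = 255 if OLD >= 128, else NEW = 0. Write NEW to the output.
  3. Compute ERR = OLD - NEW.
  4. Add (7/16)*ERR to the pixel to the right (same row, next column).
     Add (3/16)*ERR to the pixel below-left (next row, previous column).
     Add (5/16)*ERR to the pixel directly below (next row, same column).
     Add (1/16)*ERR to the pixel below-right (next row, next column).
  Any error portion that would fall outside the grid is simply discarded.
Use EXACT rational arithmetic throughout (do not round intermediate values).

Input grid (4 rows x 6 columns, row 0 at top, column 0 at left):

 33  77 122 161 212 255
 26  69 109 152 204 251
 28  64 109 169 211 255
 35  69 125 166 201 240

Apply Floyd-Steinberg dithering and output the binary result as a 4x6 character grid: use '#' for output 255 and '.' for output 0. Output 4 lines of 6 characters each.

Answer: ..#.##
..####
...#.#
.#.###

Derivation:
(0,0): OLD=33 → NEW=0, ERR=33
(0,1): OLD=1463/16 → NEW=0, ERR=1463/16
(0,2): OLD=41473/256 → NEW=255, ERR=-23807/256
(0,3): OLD=492807/4096 → NEW=0, ERR=492807/4096
(0,4): OLD=17343281/65536 → NEW=255, ERR=631601/65536
(0,5): OLD=271808087/1048576 → NEW=255, ERR=4421207/1048576
(1,0): OLD=13685/256 → NEW=0, ERR=13685/256
(1,1): OLD=216243/2048 → NEW=0, ERR=216243/2048
(1,2): OLD=10119215/65536 → NEW=255, ERR=-6592465/65536
(1,3): OLD=37115267/262144 → NEW=255, ERR=-29731453/262144
(1,4): OLD=2780021673/16777216 → NEW=255, ERR=-1498168407/16777216
(1,5): OLD=57405507023/268435456 → NEW=255, ERR=-11045534257/268435456
(2,0): OLD=2113633/32768 → NEW=0, ERR=2113633/32768
(2,1): OLD=115024571/1048576 → NEW=0, ERR=115024571/1048576
(2,2): OLD=1860430321/16777216 → NEW=0, ERR=1860430321/16777216
(2,3): OLD=21346181545/134217728 → NEW=255, ERR=-12879339095/134217728
(2,4): OLD=542492268923/4294967296 → NEW=0, ERR=542492268923/4294967296
(2,5): OLD=20053738597389/68719476736 → NEW=255, ERR=2530272029709/68719476736
(3,0): OLD=1270457553/16777216 → NEW=0, ERR=1270457553/16777216
(3,1): OLD=21640343037/134217728 → NEW=255, ERR=-12585177603/134217728
(3,2): OLD=115420776711/1073741824 → NEW=0, ERR=115420776711/1073741824
(3,3): OLD=14682267599829/68719476736 → NEW=255, ERR=-2841198967851/68719476736
(3,4): OLD=122754710197173/549755813888 → NEW=255, ERR=-17433022344267/549755813888
(3,5): OLD=2159681060530555/8796093022208 → NEW=255, ERR=-83322660132485/8796093022208
Row 0: ..#.##
Row 1: ..####
Row 2: ...#.#
Row 3: .#.###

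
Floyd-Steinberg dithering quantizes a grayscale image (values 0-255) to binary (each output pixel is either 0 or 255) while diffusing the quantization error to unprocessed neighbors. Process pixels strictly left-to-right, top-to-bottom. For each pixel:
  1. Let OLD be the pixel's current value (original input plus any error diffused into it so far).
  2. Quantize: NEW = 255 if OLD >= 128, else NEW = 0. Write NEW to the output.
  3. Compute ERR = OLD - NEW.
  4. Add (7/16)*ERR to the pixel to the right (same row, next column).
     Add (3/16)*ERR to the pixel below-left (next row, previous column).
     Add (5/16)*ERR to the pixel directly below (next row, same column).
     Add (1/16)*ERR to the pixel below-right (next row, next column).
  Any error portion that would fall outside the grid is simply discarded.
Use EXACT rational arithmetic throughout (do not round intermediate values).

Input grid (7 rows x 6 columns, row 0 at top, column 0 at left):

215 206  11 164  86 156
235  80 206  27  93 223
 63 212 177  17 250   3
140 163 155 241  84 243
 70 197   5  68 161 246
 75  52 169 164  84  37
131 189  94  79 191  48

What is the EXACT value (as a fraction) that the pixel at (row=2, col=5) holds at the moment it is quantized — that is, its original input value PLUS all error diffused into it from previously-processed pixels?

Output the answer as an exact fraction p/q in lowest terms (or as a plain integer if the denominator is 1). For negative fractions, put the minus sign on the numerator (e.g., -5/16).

(0,0): OLD=215 → NEW=255, ERR=-40
(0,1): OLD=377/2 → NEW=255, ERR=-133/2
(0,2): OLD=-579/32 → NEW=0, ERR=-579/32
(0,3): OLD=79915/512 → NEW=255, ERR=-50645/512
(0,4): OLD=349997/8192 → NEW=0, ERR=349997/8192
(0,5): OLD=22897211/131072 → NEW=255, ERR=-10526149/131072
(1,0): OLD=6721/32 → NEW=255, ERR=-1439/32
(1,1): OLD=8615/256 → NEW=0, ERR=8615/256
(1,2): OLD=1575859/8192 → NEW=255, ERR=-513101/8192
(1,3): OLD=-800649/32768 → NEW=0, ERR=-800649/32768
(1,4): OLD=156073157/2097152 → NEW=0, ERR=156073157/2097152
(1,5): OLD=7822657747/33554432 → NEW=255, ERR=-733722413/33554432
(2,0): OLD=226333/4096 → NEW=0, ERR=226333/4096
(2,1): OLD=30426639/131072 → NEW=255, ERR=-2996721/131072
(2,2): OLD=303973869/2097152 → NEW=255, ERR=-230799891/2097152
(2,3): OLD=-482257979/16777216 → NEW=0, ERR=-482257979/16777216
(2,4): OLD=136930937039/536870912 → NEW=255, ERR=28854479/536870912
(2,5): OLD=7228720281/8589934592 → NEW=0, ERR=7228720281/8589934592
Target (2,5): original=3, with diffused error = 7228720281/8589934592

Answer: 7228720281/8589934592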